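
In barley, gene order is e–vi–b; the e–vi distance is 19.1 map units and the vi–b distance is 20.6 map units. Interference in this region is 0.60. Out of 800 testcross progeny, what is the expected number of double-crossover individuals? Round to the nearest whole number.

13

Map distances give recombination frequencies of 0.191 and 0.206 for the two intervals.
With interference 0.60 (so coincidence = 0.40), expected double-crossover frequency = 0.191 × 0.206 × 0.40 = 0.01574.
Expected number = 0.01574 × 800 = 12.59 ≈ 13.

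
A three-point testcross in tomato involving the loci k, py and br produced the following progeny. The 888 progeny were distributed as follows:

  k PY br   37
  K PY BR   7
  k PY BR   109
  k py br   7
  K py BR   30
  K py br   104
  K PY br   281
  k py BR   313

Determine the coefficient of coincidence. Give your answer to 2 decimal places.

0.68

The two most frequent reciprocal classes, k py BR and K PY br, are the parental types, so the F1 was k py BR / K PY br.
The two rarest classes, k py br and K PY BR, are the double crossovers. Comparing them with the parentals, only the br allele has switched, so br is the middle locus and the order is py – br – k.
py–br: (213 + 14)/888 = 0.2556; br–k: (67 + 14)/888 = 0.0912.
Expected DCO frequency = 0.2556 × 0.0912 ≈ 0.02331; observed = 14/888 ≈ 0.01577.
Coefficient of coincidence = 0.01577/0.02331 ≈ 0.68.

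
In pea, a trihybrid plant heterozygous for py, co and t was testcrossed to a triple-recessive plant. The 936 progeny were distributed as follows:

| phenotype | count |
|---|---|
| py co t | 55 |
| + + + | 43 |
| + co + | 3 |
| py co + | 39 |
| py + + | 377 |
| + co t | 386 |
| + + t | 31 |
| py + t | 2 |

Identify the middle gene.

t

The two most frequent reciprocal classes, py + + and + co t, are the parental types, so the F1 was py + + / + co t.
The two rarest classes, py + t and + co +, are the double crossovers. Comparing them with the parentals, only the t allele has switched, so t is the middle locus and the order is py – t – co.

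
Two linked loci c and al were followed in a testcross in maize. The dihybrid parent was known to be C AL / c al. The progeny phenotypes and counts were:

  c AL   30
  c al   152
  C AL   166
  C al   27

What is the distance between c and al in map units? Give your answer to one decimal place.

The recombinant classes are C al and c AL: 27 + 30 = 57.
Recombination frequency = 57/375 = 0.1520 ≈ 15.2%, i.e. 15.2 map units.

15.2 map units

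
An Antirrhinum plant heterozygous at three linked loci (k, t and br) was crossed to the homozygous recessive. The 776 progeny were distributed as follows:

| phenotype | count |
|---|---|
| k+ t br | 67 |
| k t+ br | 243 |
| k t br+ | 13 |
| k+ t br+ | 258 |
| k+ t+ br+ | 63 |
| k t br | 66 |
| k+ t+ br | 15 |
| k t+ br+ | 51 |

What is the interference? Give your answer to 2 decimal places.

The two most frequent reciprocal classes, k t+ br and k+ t br+, are the parental types, so the F1 was k t+ br / k+ t br+.
The two rarest classes, k+ t+ br and k t br+, are the double crossovers. Comparing them with the parentals, only the k allele has switched, so k is the middle locus and the order is t – k – br.
t–k: (129 + 28)/776 = 0.2023; k–br: (118 + 28)/776 = 0.1881.
Expected DCO frequency = 0.2023 × 0.1881 ≈ 0.03805; observed = 28/776 ≈ 0.03608.
Coefficient of coincidence = 0.03608/0.03805 ≈ 0.95; interference = 1 − 0.95 = 0.05.

0.05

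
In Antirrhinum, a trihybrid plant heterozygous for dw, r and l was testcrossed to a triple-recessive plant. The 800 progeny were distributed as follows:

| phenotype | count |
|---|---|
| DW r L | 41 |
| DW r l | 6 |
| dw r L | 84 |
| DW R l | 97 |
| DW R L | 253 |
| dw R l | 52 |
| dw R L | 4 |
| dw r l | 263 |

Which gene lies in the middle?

The two most frequent reciprocal classes, dw r l and DW R L, are the parental types, so the F1 was dw r l / DW R L.
The two rarest classes, DW r l and dw R L, are the double crossovers. Comparing them with the parentals, only the dw allele has switched, so dw is the middle locus and the order is r – dw – l.

dw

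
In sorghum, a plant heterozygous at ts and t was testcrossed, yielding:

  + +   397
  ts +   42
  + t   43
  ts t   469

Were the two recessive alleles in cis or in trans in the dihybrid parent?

cis

The two most frequent classes are + + (397) and ts t (469); these are the parental (non-recombinant) types.
So the F1 carried + + on one chromosome and ts t on the other — the recessive alleles are on the same chromosome (cis / coupling).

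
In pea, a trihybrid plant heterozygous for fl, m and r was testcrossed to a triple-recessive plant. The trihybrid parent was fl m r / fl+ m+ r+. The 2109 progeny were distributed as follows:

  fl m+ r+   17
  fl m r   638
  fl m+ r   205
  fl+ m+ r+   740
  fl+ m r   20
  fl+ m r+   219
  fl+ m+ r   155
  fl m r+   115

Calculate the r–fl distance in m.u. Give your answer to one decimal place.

14.6 m.u.

The two rarest classes, fl+ m r and fl m+ r+, are the double crossovers. Comparing them with the parentals, only the fl allele has switched, so fl is the middle locus and the order is m – fl – r.
Crossovers in the fl–r interval produce the single-crossover classes fl m r+ and fl+ m+ r (115 + 155 = 270) plus the double crossovers (37).
RF(fl–r) = (270 + 37) / 2109 = 307/2109 = 0.1456 → 14.6 m.u.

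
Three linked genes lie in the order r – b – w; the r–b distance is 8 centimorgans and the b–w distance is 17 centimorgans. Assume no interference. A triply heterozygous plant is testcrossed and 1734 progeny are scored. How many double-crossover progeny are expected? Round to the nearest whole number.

24

Map distances give recombination frequencies of 0.080 and 0.170 for the two intervals.
With no interference, expected double-crossover frequency = 0.080 × 0.170 = 0.01360.
Expected number = 0.01360 × 1734 = 23.58 ≈ 24.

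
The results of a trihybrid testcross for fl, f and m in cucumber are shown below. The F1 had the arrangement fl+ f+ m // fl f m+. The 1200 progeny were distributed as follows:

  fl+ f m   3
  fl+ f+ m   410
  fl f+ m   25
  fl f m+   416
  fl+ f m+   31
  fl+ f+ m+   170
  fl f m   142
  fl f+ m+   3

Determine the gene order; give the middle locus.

f

The two rarest classes, fl+ f m and fl f+ m+, are the double crossovers. Comparing them with the parentals, only the f allele has switched, so f is the middle locus and the order is fl – f – m.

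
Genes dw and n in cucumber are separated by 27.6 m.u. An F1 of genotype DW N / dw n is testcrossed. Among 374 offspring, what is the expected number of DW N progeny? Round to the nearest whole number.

A map distance of 27.6 m.u. corresponds to a recombination frequency of 0.276.
The F1 is DW N / dw n, so DW N is a parental gamete class with expected frequency (1 − r)/2 = 0.724/2 = 0.3620.
Expected number = 0.3620 × 374 = 135.39 ≈ 135.

135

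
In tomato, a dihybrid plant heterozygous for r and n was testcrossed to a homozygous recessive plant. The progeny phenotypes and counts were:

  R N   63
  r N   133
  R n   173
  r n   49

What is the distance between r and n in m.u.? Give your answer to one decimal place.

26.8 m.u.

The two most frequent classes, R n (173) and r N (133), are the parental types, so the F1 was R n / r N.
The recombinant classes are R N and r n: 63 + 49 = 112.
Recombination frequency = 112/418 = 0.2679 ≈ 26.8%, i.e. 26.8 m.u.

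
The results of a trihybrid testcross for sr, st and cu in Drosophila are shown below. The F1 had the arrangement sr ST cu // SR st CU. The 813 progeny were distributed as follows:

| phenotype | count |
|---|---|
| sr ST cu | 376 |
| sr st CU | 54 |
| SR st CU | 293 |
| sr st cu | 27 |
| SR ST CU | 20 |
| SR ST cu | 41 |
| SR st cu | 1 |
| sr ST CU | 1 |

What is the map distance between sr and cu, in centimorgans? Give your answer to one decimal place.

11.9 centimorgans

The two rarest classes, sr ST CU and SR st cu, are the double crossovers. Comparing them with the parentals, only the cu allele has switched, so cu is the middle locus and the order is st – cu – sr.
Crossovers in the cu–sr interval produce the single-crossover classes SR ST cu and sr st CU (41 + 54 = 95) plus the double crossovers (2).
RF(cu–sr) = (95 + 2) / 813 = 97/813 = 0.1193 → 11.9 centimorgans.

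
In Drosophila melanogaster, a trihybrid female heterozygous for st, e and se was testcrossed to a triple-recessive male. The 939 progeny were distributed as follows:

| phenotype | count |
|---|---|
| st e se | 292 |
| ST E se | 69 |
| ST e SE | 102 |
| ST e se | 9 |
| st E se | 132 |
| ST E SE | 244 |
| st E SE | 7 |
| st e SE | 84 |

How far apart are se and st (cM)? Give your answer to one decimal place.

The two most frequent reciprocal classes, st e se and ST E SE, are the parental types, so the F1 was st e se / ST E SE.
The two rarest classes, ST e se and st E SE, are the double crossovers. Comparing them with the parentals, only the st allele has switched, so st is the middle locus and the order is e – st – se.
Crossovers in the st–se interval produce the single-crossover classes st e SE and ST E se (84 + 69 = 153) plus the double crossovers (16).
RF(st–se) = (153 + 16) / 939 = 169/939 = 0.1800 → 18.0 cM.

18.0 cM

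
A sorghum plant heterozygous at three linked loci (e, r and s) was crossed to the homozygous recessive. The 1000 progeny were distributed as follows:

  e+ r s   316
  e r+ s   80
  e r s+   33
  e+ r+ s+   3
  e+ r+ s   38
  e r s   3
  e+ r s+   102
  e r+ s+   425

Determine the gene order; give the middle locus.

The two most frequent reciprocal classes, e r+ s+ and e+ r s, are the parental types, so the F1 was e r+ s+ / e+ r s.
The two rarest classes, e+ r+ s+ and e r s, are the double crossovers. Comparing them with the parentals, only the e allele has switched, so e is the middle locus and the order is r – e – s.

e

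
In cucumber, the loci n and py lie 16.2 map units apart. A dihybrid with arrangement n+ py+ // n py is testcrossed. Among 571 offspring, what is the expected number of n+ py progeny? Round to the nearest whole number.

A map distance of 16.2 map units corresponds to a recombination frequency of 0.162.
The F1 is n+ py+ / n py, so n+ py is a recombinant gamete class with expected frequency r/2 = 0.162/2 = 0.0810.
Expected number = 0.0810 × 571 = 46.25 ≈ 46.

46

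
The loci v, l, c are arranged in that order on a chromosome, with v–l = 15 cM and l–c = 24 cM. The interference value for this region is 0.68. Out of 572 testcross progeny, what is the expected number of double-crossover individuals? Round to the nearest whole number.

7

Map distances give recombination frequencies of 0.150 and 0.240 for the two intervals.
With interference 0.68 (so coincidence = 0.32), expected double-crossover frequency = 0.150 × 0.240 × 0.32 = 0.01152.
Expected number = 0.01152 × 572 = 6.59 ≈ 7.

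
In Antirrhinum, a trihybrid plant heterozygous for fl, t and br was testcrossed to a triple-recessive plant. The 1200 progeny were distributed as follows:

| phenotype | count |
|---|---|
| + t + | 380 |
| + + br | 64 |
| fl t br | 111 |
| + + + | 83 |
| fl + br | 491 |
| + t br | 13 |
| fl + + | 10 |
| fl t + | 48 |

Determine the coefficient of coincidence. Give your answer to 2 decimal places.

0.94

The two most frequent reciprocal classes, + t + and fl + br, are the parental types, so the F1 was + t + / fl + br.
The two rarest classes, + t br and fl + +, are the double crossovers. Comparing them with the parentals, only the br allele has switched, so br is the middle locus and the order is fl – br – t.
fl–br: (112 + 23)/1200 = 0.1125; br–t: (194 + 23)/1200 = 0.1808.
Expected DCO frequency = 0.1125 × 0.1808 ≈ 0.02034; observed = 23/1200 ≈ 0.01917.
Coefficient of coincidence = 0.01917/0.02034 ≈ 0.94.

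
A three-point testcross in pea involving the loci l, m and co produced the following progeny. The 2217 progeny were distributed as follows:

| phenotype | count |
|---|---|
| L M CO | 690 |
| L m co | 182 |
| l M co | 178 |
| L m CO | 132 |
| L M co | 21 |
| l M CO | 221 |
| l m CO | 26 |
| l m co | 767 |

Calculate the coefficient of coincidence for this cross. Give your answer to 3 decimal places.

The two most frequent reciprocal classes, L M CO and l m co, are the parental types, so the F1 was L M CO / l m co.
The two rarest classes, L M co and l m CO, are the double crossovers. Comparing them with the parentals, only the co allele has switched, so co is the middle locus and the order is l – co – m.
l–co: (403 + 47)/2217 = 0.2030; co–m: (310 + 47)/2217 = 0.1610.
Expected DCO frequency = 0.2030 × 0.1610 ≈ 0.03268; observed = 47/2217 ≈ 0.02120.
Coefficient of coincidence = 0.02120/0.03268 ≈ 0.649.

0.649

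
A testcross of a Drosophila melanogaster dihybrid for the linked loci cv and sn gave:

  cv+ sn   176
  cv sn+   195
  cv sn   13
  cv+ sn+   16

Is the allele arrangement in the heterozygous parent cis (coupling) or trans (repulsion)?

The two most frequent classes are cv+ sn (176) and cv sn+ (195); these are the parental (non-recombinant) types.
So the F1 carried cv+ sn on one chromosome and cv sn+ on the other — the recessive alleles are on opposite chromosomes (trans / repulsion).

trans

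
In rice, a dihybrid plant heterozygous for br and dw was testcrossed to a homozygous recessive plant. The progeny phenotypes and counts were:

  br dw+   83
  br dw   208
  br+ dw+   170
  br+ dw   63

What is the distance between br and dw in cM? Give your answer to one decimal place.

27.9 cM

The two most frequent classes, br+ dw+ (170) and br dw (208), are the parental types, so the F1 was br+ dw+ / br dw.
The recombinant classes are br+ dw and br dw+: 63 + 83 = 146.
Recombination frequency = 146/524 = 0.2786 ≈ 27.9%, i.e. 27.9 cM.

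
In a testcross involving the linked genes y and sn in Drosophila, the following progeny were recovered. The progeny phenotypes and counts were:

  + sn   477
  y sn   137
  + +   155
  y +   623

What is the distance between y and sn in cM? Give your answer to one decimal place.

21.0 cM

The two most frequent classes, + sn (477) and y + (623), are the parental types, so the F1 was + sn / y +.
The recombinant classes are + + and y sn: 155 + 137 = 292.
Recombination frequency = 292/1392 = 0.2098 ≈ 21.0%, i.e. 21.0 cM.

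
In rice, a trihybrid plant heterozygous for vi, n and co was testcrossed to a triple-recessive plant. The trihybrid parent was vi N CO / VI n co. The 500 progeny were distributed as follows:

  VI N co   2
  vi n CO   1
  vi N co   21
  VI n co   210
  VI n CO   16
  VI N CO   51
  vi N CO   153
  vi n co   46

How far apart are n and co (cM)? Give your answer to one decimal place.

8.0 cM

The two rarest classes, vi n CO and VI N co, are the double crossovers. Comparing them with the parentals, only the n allele has switched, so n is the middle locus and the order is co – n – vi.
Crossovers in the co–n interval produce the single-crossover classes vi N co and VI n CO (21 + 16 = 37) plus the double crossovers (3).
RF(co–n) = (37 + 3) / 500 = 40/500 = 0.0800 → 8.0 cM.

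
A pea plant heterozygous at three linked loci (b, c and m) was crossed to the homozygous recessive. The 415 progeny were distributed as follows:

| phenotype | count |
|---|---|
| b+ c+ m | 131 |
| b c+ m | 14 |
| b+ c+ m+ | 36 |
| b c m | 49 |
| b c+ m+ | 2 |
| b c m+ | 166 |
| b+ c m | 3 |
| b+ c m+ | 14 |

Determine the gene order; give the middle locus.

The two most frequent reciprocal classes, b+ c+ m and b c m+, are the parental types, so the F1 was b+ c+ m / b c m+.
The two rarest classes, b+ c m and b c+ m+, are the double crossovers. Comparing them with the parentals, only the c allele has switched, so c is the middle locus and the order is m – c – b.

c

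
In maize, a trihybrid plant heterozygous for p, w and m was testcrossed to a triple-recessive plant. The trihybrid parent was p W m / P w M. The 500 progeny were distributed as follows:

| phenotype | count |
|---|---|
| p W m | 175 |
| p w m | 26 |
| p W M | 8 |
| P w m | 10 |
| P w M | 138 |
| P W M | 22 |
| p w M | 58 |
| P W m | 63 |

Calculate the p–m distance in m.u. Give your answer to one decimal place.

The two rarest classes, p W M and P w m, are the double crossovers. Comparing them with the parentals, only the m allele has switched, so m is the middle locus and the order is w – m – p.
Crossovers in the m–p interval produce the single-crossover classes P W m and p w M (63 + 58 = 121) plus the double crossovers (18).
RF(m–p) = (121 + 18) / 500 = 139/500 = 0.2780 → 27.8 m.u.

27.8 m.u.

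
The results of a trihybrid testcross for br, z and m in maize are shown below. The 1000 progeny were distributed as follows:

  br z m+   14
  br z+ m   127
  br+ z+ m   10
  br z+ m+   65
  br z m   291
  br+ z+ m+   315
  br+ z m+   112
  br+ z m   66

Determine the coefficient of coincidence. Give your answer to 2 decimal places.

The two most frequent reciprocal classes, br+ z+ m+ and br z m, are the parental types, so the F1 was br+ z+ m+ / br z m.
The two rarest classes, br+ z+ m and br z m+, are the double crossovers. Comparing them with the parentals, only the m allele has switched, so m is the middle locus and the order is br – m – z.
br–m: (131 + 24)/1000 = 0.1550; m–z: (239 + 24)/1000 = 0.2630.
Expected DCO frequency = 0.1550 × 0.2630 ≈ 0.04077; observed = 24/1000 ≈ 0.02400.
Coefficient of coincidence = 0.02400/0.04077 ≈ 0.59.

0.59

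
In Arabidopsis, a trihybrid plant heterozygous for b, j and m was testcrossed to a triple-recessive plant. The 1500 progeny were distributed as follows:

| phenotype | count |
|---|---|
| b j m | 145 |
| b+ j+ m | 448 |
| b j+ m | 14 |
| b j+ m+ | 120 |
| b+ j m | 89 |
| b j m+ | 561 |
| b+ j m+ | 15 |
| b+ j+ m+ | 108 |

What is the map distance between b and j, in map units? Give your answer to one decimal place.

The two most frequent reciprocal classes, b j m+ and b+ j+ m, are the parental types, so the F1 was b j m+ / b+ j+ m.
The two rarest classes, b+ j m+ and b j+ m, are the double crossovers. Comparing them with the parentals, only the b allele has switched, so b is the middle locus and the order is j – b – m.
Crossovers in the j–b interval produce the single-crossover classes b j+ m+ and b+ j m (120 + 89 = 209) plus the double crossovers (29).
RF(j–b) = (209 + 29) / 1500 = 238/1500 = 0.1587 → 15.9 map units.

15.9 map units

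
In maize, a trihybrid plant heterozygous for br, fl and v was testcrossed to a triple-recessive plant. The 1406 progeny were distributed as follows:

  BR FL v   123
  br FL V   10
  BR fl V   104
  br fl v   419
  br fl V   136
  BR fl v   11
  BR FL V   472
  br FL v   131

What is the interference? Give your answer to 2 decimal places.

0.59

The two most frequent reciprocal classes, br fl v and BR FL V, are the parental types, so the F1 was br fl v / BR FL V.
The two rarest classes, BR fl v and br FL V, are the double crossovers. Comparing them with the parentals, only the br allele has switched, so br is the middle locus and the order is v – br – fl.
v–br: (259 + 21)/1406 = 0.1991; br–fl: (235 + 21)/1406 = 0.1821.
Expected DCO frequency = 0.1991 × 0.1821 ≈ 0.03626; observed = 21/1406 ≈ 0.01494.
Coefficient of coincidence = 0.01494/0.03626 ≈ 0.41; interference = 1 − 0.41 = 0.59.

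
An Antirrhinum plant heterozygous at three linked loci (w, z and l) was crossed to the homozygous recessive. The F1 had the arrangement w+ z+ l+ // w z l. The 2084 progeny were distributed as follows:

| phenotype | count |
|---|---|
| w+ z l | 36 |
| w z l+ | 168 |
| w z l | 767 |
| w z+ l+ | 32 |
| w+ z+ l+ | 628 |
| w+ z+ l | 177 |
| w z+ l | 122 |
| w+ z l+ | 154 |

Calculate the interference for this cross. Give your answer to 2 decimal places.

0.00

The two rarest classes, w z+ l+ and w+ z l, are the double crossovers. Comparing them with the parentals, only the w allele has switched, so w is the middle locus and the order is l – w – z.
l–w: (345 + 68)/2084 = 0.1982; w–z: (276 + 68)/2084 = 0.1651.
Expected DCO frequency = 0.1982 × 0.1651 ≈ 0.03272; observed = 68/2084 ≈ 0.03263.
Coefficient of coincidence = 0.03263/0.03272 ≈ 1.00; interference = 1 − 1.00 = 0.00.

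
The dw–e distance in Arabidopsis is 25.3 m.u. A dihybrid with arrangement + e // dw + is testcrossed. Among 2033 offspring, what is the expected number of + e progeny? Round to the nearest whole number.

759

A map distance of 25.3 m.u. corresponds to a recombination frequency of 0.253.
The F1 is + e / dw +, so + e is a parental gamete class with expected frequency (1 − r)/2 = 0.747/2 = 0.3735.
Expected number = 0.3735 × 2033 = 759.33 ≈ 759.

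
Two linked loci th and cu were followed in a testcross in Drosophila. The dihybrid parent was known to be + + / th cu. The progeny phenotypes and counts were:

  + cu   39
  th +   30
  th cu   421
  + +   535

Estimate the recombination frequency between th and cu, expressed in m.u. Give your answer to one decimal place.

The recombinant classes are + cu and th +: 39 + 30 = 69.
Recombination frequency = 69/1025 = 0.0673 ≈ 6.7%, i.e. 6.7 m.u.

6.7 m.u.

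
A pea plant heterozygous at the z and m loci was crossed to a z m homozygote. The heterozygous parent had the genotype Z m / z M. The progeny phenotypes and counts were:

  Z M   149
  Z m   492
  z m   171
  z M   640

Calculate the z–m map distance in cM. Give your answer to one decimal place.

The recombinant classes are Z M and z m: 149 + 171 = 320.
Recombination frequency = 320/1452 = 0.2204 ≈ 22.0%, i.e. 22.0 cM.

22.0 cM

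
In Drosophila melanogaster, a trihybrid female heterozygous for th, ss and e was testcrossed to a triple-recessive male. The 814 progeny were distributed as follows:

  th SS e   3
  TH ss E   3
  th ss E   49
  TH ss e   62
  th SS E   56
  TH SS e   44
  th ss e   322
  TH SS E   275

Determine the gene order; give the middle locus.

ss

The two most frequent reciprocal classes, TH SS E and th ss e, are the parental types, so the F1 was TH SS E / th ss e.
The two rarest classes, TH ss E and th SS e, are the double crossovers. Comparing them with the parentals, only the ss allele has switched, so ss is the middle locus and the order is e – ss – th.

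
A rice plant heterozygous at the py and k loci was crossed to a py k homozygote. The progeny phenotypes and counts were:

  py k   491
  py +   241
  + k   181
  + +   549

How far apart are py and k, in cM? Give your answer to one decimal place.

The two most frequent classes, + + (549) and py k (491), are the parental types, so the F1 was + + / py k.
The recombinant classes are + k and py +: 181 + 241 = 422.
Recombination frequency = 422/1462 = 0.2886 ≈ 28.9%, i.e. 28.9 cM.

28.9 cM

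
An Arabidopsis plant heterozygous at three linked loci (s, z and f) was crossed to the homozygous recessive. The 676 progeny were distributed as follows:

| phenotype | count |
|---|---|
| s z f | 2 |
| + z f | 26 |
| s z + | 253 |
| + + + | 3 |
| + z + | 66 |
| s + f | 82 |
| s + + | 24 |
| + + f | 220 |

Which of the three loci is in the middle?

The two most frequent reciprocal classes, + + f and s z +, are the parental types, so the F1 was + + f / s z +.
The two rarest classes, + + + and s z f, are the double crossovers. Comparing them with the parentals, only the f allele has switched, so f is the middle locus and the order is z – f – s.

f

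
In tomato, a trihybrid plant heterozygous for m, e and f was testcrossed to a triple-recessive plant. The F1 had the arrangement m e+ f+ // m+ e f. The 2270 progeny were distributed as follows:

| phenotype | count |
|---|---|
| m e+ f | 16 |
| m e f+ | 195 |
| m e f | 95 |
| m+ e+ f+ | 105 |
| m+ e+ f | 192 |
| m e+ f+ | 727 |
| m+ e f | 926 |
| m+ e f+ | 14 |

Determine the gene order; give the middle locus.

The two rarest classes, m e+ f and m+ e f+, are the double crossovers. Comparing them with the parentals, only the f allele has switched, so f is the middle locus and the order is e – f – m.

f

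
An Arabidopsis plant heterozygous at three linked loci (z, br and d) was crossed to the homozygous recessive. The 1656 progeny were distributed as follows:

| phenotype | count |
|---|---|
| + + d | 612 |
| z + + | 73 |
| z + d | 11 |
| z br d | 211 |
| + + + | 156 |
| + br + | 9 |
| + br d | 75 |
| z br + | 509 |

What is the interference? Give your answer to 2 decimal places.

0.49

The two most frequent reciprocal classes, z br + and + + d, are the parental types, so the F1 was z br + / + + d.
The two rarest classes, + br + and z + d, are the double crossovers. Comparing them with the parentals, only the z allele has switched, so z is the middle locus and the order is d – z – br.
d–z: (367 + 20)/1656 = 0.2337; z–br: (148 + 20)/1656 = 0.1014.
Expected DCO frequency = 0.2337 × 0.1014 ≈ 0.02370; observed = 20/1656 ≈ 0.01208.
Coefficient of coincidence = 0.01208/0.02370 ≈ 0.51; interference = 1 − 0.51 = 0.49.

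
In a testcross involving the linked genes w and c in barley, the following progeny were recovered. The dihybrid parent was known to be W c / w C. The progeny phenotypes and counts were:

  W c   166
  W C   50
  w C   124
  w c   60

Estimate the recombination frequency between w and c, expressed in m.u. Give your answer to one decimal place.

The recombinant classes are W C and w c: 50 + 60 = 110.
Recombination frequency = 110/400 = 0.2750 ≈ 27.5%, i.e. 27.5 m.u.

27.5 m.u.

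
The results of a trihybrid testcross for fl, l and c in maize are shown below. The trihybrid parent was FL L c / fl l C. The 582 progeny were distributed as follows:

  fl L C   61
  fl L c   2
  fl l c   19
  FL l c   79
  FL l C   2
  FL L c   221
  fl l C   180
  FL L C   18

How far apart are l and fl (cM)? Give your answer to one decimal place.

The two rarest classes, fl L c and FL l C, are the double crossovers. Comparing them with the parentals, only the fl allele has switched, so fl is the middle locus and the order is c – fl – l.
Crossovers in the fl–l interval produce the single-crossover classes FL l c and fl L C (79 + 61 = 140) plus the double crossovers (4).
RF(fl–l) = (140 + 4) / 582 = 144/582 = 0.2474 → 24.7 cM.

24.7 cM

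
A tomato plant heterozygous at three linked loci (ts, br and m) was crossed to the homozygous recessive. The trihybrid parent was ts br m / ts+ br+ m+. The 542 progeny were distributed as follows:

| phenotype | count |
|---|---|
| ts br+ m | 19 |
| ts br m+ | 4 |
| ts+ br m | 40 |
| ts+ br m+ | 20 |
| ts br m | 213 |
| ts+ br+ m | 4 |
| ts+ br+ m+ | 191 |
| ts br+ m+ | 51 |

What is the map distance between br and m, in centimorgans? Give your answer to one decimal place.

8.7 centimorgans

The two rarest classes, ts br m+ and ts+ br+ m, are the double crossovers. Comparing them with the parentals, only the m allele has switched, so m is the middle locus and the order is br – m – ts.
Crossovers in the br–m interval produce the single-crossover classes ts br+ m and ts+ br m+ (19 + 20 = 39) plus the double crossovers (8).
RF(br–m) = (39 + 8) / 542 = 47/542 = 0.0867 → 8.7 centimorgans.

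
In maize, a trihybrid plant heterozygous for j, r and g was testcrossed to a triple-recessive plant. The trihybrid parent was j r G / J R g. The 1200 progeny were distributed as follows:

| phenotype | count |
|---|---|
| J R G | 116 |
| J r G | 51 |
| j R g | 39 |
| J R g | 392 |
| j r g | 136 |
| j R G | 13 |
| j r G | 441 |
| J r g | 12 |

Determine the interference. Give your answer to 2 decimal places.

The two rarest classes, j R G and J r g, are the double crossovers. Comparing them with the parentals, only the r allele has switched, so r is the middle locus and the order is j – r – g.
j–r: (90 + 25)/1200 = 0.0958; r–g: (252 + 25)/1200 = 0.2308.
Expected DCO frequency = 0.0958 × 0.2308 ≈ 0.02211; observed = 25/1200 ≈ 0.02083.
Coefficient of coincidence = 0.02083/0.02211 ≈ 0.94; interference = 1 − 0.94 = 0.06.

0.06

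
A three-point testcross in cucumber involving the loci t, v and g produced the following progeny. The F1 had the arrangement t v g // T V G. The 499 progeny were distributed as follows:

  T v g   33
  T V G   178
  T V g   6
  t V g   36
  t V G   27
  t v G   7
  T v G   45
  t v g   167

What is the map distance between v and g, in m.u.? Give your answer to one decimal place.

The two rarest classes, t v G and T V g, are the double crossovers. Comparing them with the parentals, only the g allele has switched, so g is the middle locus and the order is v – g – t.
Crossovers in the v–g interval produce the single-crossover classes t V g and T v G (36 + 45 = 81) plus the double crossovers (13).
RF(v–g) = (81 + 13) / 499 = 94/499 = 0.1884 → 18.8 m.u.

18.8 m.u.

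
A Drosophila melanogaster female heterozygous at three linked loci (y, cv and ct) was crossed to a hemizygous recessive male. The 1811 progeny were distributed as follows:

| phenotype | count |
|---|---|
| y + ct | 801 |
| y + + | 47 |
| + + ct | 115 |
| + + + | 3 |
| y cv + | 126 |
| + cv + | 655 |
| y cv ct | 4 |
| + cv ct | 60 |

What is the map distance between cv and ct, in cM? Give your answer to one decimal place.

The two most frequent reciprocal classes, + cv + and y + ct, are the parental types, so the F1 was + cv + / y + ct.
The two rarest classes, + + + and y cv ct, are the double crossovers. Comparing them with the parentals, only the cv allele has switched, so cv is the middle locus and the order is ct – cv – y.
Crossovers in the ct–cv interval produce the single-crossover classes + cv ct and y + + (60 + 47 = 107) plus the double crossovers (7).
RF(ct–cv) = (107 + 7) / 1811 = 114/1811 = 0.0629 → 6.3 cM.

6.3 cM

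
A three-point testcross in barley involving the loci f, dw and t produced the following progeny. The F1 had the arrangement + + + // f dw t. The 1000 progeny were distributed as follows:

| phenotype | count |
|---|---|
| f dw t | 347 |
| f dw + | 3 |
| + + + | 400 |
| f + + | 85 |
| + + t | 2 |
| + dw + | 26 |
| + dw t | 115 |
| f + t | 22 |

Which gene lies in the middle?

t

The two rarest classes, + + t and f dw +, are the double crossovers. Comparing them with the parentals, only the t allele has switched, so t is the middle locus and the order is dw – t – f.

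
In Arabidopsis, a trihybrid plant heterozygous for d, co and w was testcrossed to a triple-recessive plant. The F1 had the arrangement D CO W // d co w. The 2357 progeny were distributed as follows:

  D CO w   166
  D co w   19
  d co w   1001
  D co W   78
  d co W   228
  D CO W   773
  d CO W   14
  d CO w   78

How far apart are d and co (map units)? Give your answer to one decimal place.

8.0 map units

The two rarest classes, d CO W and D co w, are the double crossovers. Comparing them with the parentals, only the d allele has switched, so d is the middle locus and the order is co – d – w.
Crossovers in the co–d interval produce the single-crossover classes D co W and d CO w (78 + 78 = 156) plus the double crossovers (33).
RF(co–d) = (156 + 33) / 2357 = 189/2357 = 0.0802 → 8.0 map units.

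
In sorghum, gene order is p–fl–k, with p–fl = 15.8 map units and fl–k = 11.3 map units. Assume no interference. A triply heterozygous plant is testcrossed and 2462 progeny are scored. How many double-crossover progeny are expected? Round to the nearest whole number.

44

Map distances give recombination frequencies of 0.158 and 0.113 for the two intervals.
With no interference, expected double-crossover frequency = 0.158 × 0.113 = 0.01785.
Expected number = 0.01785 × 2462 = 43.96 ≈ 44.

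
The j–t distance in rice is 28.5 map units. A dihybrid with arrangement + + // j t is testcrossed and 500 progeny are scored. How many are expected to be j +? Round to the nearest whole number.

71

A map distance of 28.5 map units corresponds to a recombination frequency of 0.285.
The F1 is + + / j t, so j + is a recombinant gamete class with expected frequency r/2 = 0.285/2 = 0.1425.
Expected number = 0.1425 × 500 = 71.25 ≈ 71.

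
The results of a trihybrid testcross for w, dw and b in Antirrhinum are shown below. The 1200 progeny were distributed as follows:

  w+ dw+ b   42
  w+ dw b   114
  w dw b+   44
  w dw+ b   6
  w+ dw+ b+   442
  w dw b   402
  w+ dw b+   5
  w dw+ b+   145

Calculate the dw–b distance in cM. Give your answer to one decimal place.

The two most frequent reciprocal classes, w+ dw+ b+ and w dw b, are the parental types, so the F1 was w+ dw+ b+ / w dw b.
The two rarest classes, w+ dw b+ and w dw+ b, are the double crossovers. Comparing them with the parentals, only the dw allele has switched, so dw is the middle locus and the order is w – dw – b.
Crossovers in the dw–b interval produce the single-crossover classes w+ dw+ b and w dw b+ (42 + 44 = 86) plus the double crossovers (11).
RF(dw–b) = (86 + 11) / 1200 = 97/1200 = 0.0808 → 8.1 cM.

8.1 cM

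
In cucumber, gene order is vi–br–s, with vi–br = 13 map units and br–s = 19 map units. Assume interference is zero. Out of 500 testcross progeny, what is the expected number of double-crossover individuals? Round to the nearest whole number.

12

Map distances give recombination frequencies of 0.130 and 0.190 for the two intervals.
With no interference, expected double-crossover frequency = 0.130 × 0.190 = 0.02470.
Expected number = 0.02470 × 500 = 12.35 ≈ 12.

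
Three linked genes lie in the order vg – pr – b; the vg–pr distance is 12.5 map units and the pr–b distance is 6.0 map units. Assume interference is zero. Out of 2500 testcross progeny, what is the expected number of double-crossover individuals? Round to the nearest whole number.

19

Map distances give recombination frequencies of 0.125 and 0.060 for the two intervals.
With no interference, expected double-crossover frequency = 0.125 × 0.060 = 0.00750.
Expected number = 0.00750 × 2500 = 18.75 ≈ 19.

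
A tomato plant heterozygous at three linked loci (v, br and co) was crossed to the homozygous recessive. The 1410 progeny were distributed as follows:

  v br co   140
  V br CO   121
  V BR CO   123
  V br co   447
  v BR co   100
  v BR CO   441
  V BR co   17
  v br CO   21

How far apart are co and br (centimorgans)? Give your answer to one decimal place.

18.4 centimorgans

The two most frequent reciprocal classes, V br co and v BR CO, are the parental types, so the F1 was V br co / v BR CO.
The two rarest classes, V BR co and v br CO, are the double crossovers. Comparing them with the parentals, only the br allele has switched, so br is the middle locus and the order is v – br – co.
Crossovers in the br–co interval produce the single-crossover classes V br CO and v BR co (121 + 100 = 221) plus the double crossovers (38).
RF(br–co) = (221 + 38) / 1410 = 259/1410 = 0.1837 → 18.4 centimorgans.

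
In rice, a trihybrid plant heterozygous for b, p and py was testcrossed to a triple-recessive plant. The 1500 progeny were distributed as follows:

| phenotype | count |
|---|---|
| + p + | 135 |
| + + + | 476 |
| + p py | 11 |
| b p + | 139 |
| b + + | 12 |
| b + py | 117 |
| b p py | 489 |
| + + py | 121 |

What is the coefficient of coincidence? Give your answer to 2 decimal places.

0.44

The two most frequent reciprocal classes, b p py and + + +, are the parental types, so the F1 was b p py / + + +.
The two rarest classes, + p py and b + +, are the double crossovers. Comparing them with the parentals, only the b allele has switched, so b is the middle locus and the order is p – b – py.
p–b: (252 + 23)/1500 = 0.1833; b–py: (260 + 23)/1500 = 0.1887.
Expected DCO frequency = 0.1833 × 0.1887 ≈ 0.03459; observed = 23/1500 ≈ 0.01533.
Coefficient of coincidence = 0.01533/0.03459 ≈ 0.44.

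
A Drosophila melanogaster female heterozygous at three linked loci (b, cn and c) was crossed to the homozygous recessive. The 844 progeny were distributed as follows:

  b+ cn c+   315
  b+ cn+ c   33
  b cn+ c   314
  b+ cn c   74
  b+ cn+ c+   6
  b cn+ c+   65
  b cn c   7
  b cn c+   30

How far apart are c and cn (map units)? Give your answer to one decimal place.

18.0 map units

The two most frequent reciprocal classes, b cn+ c and b+ cn c+, are the parental types, so the F1 was b cn+ c / b+ cn c+.
The two rarest classes, b cn c and b+ cn+ c+, are the double crossovers. Comparing them with the parentals, only the cn allele has switched, so cn is the middle locus and the order is b – cn – c.
Crossovers in the cn–c interval produce the single-crossover classes b cn+ c+ and b+ cn c (65 + 74 = 139) plus the double crossovers (13).
RF(cn–c) = (139 + 13) / 844 = 152/844 = 0.1801 → 18.0 map units.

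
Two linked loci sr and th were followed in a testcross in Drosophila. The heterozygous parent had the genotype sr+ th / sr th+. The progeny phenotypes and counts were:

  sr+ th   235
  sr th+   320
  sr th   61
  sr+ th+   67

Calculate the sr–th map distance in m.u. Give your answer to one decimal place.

The recombinant classes are sr+ th+ and sr th: 67 + 61 = 128.
Recombination frequency = 128/683 = 0.1874 ≈ 18.7%, i.e. 18.7 m.u.

18.7 m.u.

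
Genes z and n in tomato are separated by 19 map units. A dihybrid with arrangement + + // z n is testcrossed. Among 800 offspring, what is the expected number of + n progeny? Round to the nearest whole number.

76

A map distance of 19 map units corresponds to a recombination frequency of 0.190.
The F1 is + + / z n, so + n is a recombinant gamete class with expected frequency r/2 = 0.190/2 = 0.0950.
Expected number = 0.0950 × 800 = 76.00 ≈ 76.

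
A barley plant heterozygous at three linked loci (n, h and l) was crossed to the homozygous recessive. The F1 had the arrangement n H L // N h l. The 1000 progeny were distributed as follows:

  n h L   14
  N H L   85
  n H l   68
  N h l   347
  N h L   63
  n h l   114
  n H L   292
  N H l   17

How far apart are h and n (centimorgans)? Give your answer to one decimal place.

The two rarest classes, n h L and N H l, are the double crossovers. Comparing them with the parentals, only the h allele has switched, so h is the middle locus and the order is n – h – l.
Crossovers in the n–h interval produce the single-crossover classes N H L and n h l (85 + 114 = 199) plus the double crossovers (31).
RF(n–h) = (199 + 31) / 1000 = 230/1000 = 0.2300 → 23.0 centimorgans.

23.0 centimorgans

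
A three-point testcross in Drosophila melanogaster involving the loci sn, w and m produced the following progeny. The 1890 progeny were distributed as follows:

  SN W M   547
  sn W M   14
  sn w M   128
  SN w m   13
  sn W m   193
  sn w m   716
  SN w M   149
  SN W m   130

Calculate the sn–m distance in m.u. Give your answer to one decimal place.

The two most frequent reciprocal classes, SN W M and sn w m, are the parental types, so the F1 was SN W M / sn w m.
The two rarest classes, sn W M and SN w m, are the double crossovers. Comparing them with the parentals, only the sn allele has switched, so sn is the middle locus and the order is m – sn – w.
Crossovers in the m–sn interval produce the single-crossover classes SN W m and sn w M (130 + 128 = 258) plus the double crossovers (27).
RF(m–sn) = (258 + 27) / 1890 = 285/1890 = 0.1508 → 15.1 m.u.

15.1 m.u.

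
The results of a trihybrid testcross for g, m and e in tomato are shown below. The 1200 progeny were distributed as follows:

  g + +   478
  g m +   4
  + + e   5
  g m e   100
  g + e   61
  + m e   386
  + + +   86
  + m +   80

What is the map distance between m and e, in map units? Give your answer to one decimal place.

The two most frequent reciprocal classes, g + + and + m e, are the parental types, so the F1 was g + + / + m e.
The two rarest classes, g m + and + + e, are the double crossovers. Comparing them with the parentals, only the m allele has switched, so m is the middle locus and the order is g – m – e.
Crossovers in the m–e interval produce the single-crossover classes g + e and + m + (61 + 80 = 141) plus the double crossovers (9).
RF(m–e) = (141 + 9) / 1200 = 150/1200 = 0.1250 → 12.5 map units.

12.5 map units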